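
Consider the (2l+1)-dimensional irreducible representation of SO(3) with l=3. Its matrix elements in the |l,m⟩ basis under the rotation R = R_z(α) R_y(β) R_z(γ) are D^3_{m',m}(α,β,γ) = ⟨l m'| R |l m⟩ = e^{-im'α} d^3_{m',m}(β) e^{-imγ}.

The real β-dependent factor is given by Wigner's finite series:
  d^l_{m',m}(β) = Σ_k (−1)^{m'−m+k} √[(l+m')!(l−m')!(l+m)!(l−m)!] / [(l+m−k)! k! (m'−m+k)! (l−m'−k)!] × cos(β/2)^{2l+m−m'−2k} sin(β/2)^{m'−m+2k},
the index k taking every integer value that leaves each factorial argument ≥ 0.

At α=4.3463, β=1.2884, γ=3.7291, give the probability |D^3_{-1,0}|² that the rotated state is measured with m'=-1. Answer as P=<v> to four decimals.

First d^3_{-1,0}(β=1.2884), then the phase factors e^{-i(-1)α} and e^{-i(0)γ}:
c=cos(1.2884/2)=0.799580, s=sin(1.2884/2)=0.600559; N=√[2·24·6·6]=41.569219
k∈{1,2,3} keeps every argument non-negative
  k=1: (−1)^0·41.5692/(12)·0.7996^5·0.6006^1 = +0.679919
  k=2: (−1)^1·41.5692/(4)·0.7996^3·0.6006^3 = -1.150709
  k=3: (−1)^2·41.5692/(12)·0.7996^1·0.6006^5 = +0.216387
d^3_{-1,0}(1.2884) = +0.679919 -1.150709 +0.216387 = -0.254403
|D^3_{-1,0}|² = |d^3_{-1,0}(β)|² = (-0.254403)² = 0.064721 (the z-rotation phases have unit modulus)

P=0.0647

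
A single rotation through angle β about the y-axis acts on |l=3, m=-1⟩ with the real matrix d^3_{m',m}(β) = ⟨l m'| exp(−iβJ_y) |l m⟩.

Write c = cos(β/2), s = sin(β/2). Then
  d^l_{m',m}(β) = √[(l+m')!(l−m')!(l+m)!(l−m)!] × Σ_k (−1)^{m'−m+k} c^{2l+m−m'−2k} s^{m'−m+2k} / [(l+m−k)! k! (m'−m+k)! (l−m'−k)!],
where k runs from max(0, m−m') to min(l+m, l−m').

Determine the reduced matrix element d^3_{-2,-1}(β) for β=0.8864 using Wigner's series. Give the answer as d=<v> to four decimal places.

d=0.4482

d^3_{-2,-1}(β=0.8864) via Wigner's sum:
Half-angle: c=0.903384, s=0.428832. N=√(1·120·2·24)=75.894664
The bounds max(0,m−m')=1 and min(l+m,l−m')=2 give 2 terms
  k=1: (−1)^0·75.8947/(24)·0.9034^5·0.4288^1 = +0.815924
  k=2: (−1)^1·75.8947/(12)·0.9034^3·0.4288^3 = -0.367714
d^3_{-2,-1}(0.8864) = +0.815924 -0.367714 = +0.448210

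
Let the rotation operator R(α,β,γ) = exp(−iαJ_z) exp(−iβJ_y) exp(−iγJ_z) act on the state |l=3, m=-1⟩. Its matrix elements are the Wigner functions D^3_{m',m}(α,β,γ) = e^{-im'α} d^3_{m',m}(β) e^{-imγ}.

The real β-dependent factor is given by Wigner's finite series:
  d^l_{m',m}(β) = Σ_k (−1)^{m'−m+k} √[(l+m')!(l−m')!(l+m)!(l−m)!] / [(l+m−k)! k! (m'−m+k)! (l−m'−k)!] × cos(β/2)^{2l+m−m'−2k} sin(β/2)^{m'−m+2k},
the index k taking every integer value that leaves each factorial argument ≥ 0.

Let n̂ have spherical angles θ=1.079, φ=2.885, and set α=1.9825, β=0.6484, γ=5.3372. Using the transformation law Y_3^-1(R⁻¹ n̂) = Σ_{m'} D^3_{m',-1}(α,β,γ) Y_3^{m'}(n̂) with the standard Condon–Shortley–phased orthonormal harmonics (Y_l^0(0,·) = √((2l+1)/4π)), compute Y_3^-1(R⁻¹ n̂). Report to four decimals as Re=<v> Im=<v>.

Need the full column D^3_{m',-1} for m'=−3..3 at α=1.9825, β=0.6484, γ=5.3372.
cos(β/2)=0.947906, sin(β/2)=0.318551
d^3_{-3,-1}: single k=2 term ⇒ +0.317295;  D = +0.090465-0.304125i
d^3_{-2,-1}: k∈[1..2] ⇒ +0.770911 -0.174125 = +0.596786;  D = -0.592309+0.072970i
d^3_{-1,-1}: k∈[0..2] ⇒ +0.725423 -0.655402 +0.055513 = +0.125534;  D = +0.063925+0.108039i
d^3_{0,-1}: k∈[0..2] ⇒ -0.844491 +0.286116 -0.010771 = -0.569146;  D = -0.332918+0.461619i
d^3_{1,-1}: k∈[0..2] ⇒ +0.491551 -0.074017 +0.001045 = +0.418579;  D = -0.409110-0.088529i
d^3_{2,-1}: k∈[0..1] ⇒ -0.174125 +0.009832 = -0.164293;  D = -0.032414-0.161063i
d^3_{3,-1}: single k=0 term ⇒ +0.035834;  D = +0.029365-0.020537i
Y_3^{m'}(θ=1.079,φ=2.885) and Σ D·Y over m':
  (+0.0905-0.3041i)·(-0.2052-0.1989i)  (-0.5923+0.0730i)·(+0.3267+0.1841i)  (+0.0639+0.1080i)·(-0.0317-0.0083i)  (-0.3329+0.4616i)·(-0.3322+0.0000i)  (-0.4091-0.0885i)·(+0.0317-0.0083i)  (-0.0324-0.1611i)·(+0.3267-0.1841i)  (+0.0294-0.0205i)·(+0.2052-0.1989i)
Y_3^-1(R⁻¹ n̂) = -0.228504-0.254194i

Re=-0.2285 Im=-0.2542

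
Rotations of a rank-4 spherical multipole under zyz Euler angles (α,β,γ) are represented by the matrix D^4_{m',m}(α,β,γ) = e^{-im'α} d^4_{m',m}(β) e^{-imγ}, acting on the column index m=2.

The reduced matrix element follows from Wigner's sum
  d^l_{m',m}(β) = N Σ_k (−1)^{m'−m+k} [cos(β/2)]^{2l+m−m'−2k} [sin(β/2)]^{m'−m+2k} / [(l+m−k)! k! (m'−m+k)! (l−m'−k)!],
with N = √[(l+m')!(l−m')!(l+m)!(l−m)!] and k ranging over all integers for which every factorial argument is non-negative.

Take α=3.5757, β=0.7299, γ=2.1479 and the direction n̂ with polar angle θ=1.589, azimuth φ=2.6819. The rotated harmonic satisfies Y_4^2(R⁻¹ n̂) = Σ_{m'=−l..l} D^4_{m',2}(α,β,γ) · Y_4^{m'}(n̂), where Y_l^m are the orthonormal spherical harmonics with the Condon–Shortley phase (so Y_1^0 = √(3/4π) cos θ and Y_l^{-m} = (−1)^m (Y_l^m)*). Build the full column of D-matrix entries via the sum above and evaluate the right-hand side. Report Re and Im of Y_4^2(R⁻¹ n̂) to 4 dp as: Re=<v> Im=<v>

Need the full column D^4_{m',2} for m'=−4..4 at α=3.5757, β=0.7299, γ=2.1479.
cos(β/2)=0.934142, sin(β/2)=0.356903
d^4_{-4,2}: single k=6 term ⇒ +0.009543;  D = -0.007971-0.005248i
d^4_{-3,2}: k∈[5..6] ⇒ +0.052987 -0.002578 = +0.050409;  D = +0.049857+0.007439i
d^4_{-2,2}: k∈[4..6] ⇒ +0.185328 -0.021642 +0.000263 = +0.163949;  D = -0.157290+0.046252i
d^4_{-1,2}: k∈[3..5] ⇒ +0.457328 -0.100137 +0.002923 = +0.360115;  D = +0.270713-0.237481i
d^4_{0,2}: k∈[2..4] ⇒ +0.802966 -0.312564 +0.017110 = +0.507511;  D = -0.205361+0.464106i
d^4_{1,2}: k∈[1..3] ⇒ +0.939886 -0.685992 +0.066758 = +0.320651;  D = -0.005617-0.320602i
d^4_{2,2}: k∈[0..2] ⇒ +0.579831 -1.015680 +0.185328 = -0.250521;  D = -0.109334-0.225403i
d^4_{3,2}: k∈[0..1] ⇒ -0.828901 +0.362993 = -0.465908;  D = +0.360790+0.294790i
d^4_{4,2}: single k=0 term ⇒ +0.447873;  D = +0.433843+0.111220i
Y_4^{m'}(θ=1.589,φ=2.6819) and Σ D·Y over m':
  (-0.0080-0.0052i)·(-0.1171+0.4265i)  (+0.0499+0.0074i)·(+0.0043+0.0224i)  (-0.1573+0.0463i)·(-0.2023-0.2653i)  (+0.2707-0.2375i)·(-0.0231-0.0115i)  (-0.2054+0.4641i)·(+0.3163+0.0000i)  (-0.0056-0.3206i)·(+0.0231-0.0115i)  (-0.1093-0.2254i)·(-0.2023+0.2653i)  (+0.3608+0.2948i)·(-0.0043+0.0224i)  (+0.4338+0.1112i)·(-0.1171-0.4265i)
Y_4^2(R⁻¹ n̂) = +0.039965-0.002086i

Re=0.0400 Im=-0.0021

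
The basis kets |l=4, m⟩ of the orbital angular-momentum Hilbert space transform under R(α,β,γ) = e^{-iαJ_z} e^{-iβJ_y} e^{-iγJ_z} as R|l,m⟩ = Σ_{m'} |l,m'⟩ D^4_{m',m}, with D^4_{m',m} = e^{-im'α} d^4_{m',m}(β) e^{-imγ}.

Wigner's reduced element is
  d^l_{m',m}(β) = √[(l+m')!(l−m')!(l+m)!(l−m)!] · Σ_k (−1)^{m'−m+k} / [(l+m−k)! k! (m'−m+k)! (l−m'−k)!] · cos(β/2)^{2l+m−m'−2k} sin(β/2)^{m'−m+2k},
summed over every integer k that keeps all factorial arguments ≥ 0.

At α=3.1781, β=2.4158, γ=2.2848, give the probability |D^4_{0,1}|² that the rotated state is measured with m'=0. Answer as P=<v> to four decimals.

D^4_{0,1}(3.1781,2.4158,2.2848) = e^{-i·0·3.1781}·d^4_{0,1}(2.4158)·e^{-i·1·2.2848}. Compute d first:
Half-angle: c=0.354983, s=0.934873. N=√(24·24·120·6)=643.987578
k: max(0,(1)−(0))=1 … min(4+(1),4−(0))=4
  k=1: (−1)^0·643.9876/(144)·0.3550^7·0.9349^1 = +0.002970
  k=2: (−1)^1·643.9876/(24)·0.3550^5·0.9349^3 = -0.123584
  k=3: (−1)^2·643.9876/(24)·0.3550^3·0.9349^5 = +0.857142
  k=4: (−1)^3·643.9876/(144)·0.3550^1·0.9349^7 = -0.990809
d^4_{0,1}(2.4158) = +0.002970 -0.123584 +0.857142 -0.990809 = -0.254282
|D^4_{0,1}|² = |d^4_{0,1}(β)|² = (-0.254282)² = 0.064660 (the z-rotation phases have unit modulus)

P=0.0647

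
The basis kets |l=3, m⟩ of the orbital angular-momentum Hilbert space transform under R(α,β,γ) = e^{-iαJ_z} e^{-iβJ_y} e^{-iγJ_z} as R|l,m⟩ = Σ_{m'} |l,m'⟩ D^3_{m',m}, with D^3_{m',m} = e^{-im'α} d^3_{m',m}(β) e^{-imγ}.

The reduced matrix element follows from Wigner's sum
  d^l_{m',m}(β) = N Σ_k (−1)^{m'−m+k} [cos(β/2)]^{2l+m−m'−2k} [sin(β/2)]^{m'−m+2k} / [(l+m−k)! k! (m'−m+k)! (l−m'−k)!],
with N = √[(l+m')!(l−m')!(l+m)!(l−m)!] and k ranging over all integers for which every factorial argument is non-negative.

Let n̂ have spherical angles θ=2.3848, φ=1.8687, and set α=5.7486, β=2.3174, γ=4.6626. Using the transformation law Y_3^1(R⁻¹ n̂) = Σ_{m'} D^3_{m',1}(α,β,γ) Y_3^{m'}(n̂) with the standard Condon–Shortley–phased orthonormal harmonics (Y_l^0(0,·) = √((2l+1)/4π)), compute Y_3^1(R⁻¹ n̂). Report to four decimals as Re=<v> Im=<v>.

Re=-0.1513 Im=0.2559

Need the full column D^3_{m',1} for m'=−3..3 at α=5.7486, β=2.3174, γ=4.6626.
cos(β/2)=0.400531, sin(β/2)=0.916283
d^3_{-3,1}: single k=4 term ⇒ +0.437962;  D = +0.437900+0.007370i
d^3_{-2,1}: k∈[3..4] ⇒ +0.312628 -0.818059 = -0.505431;  D = -0.430519-0.264792i
d^3_{-1,1}: k∈[2..4] ⇒ +0.129645 -0.904651 +0.591805 = -0.183202;  D = -0.085377-0.162091i
d^3_{0,1}: k∈[1..3] ⇒ +0.032719 -0.513700 +0.896139 = +0.415158;  D = -0.020662+0.414644i
d^3_{1,1}: k∈[0..2] ⇒ +0.004129 -0.172860 +0.678488 = +0.509757;  D = -0.281222+0.425167i
d^3_{2,1}: k∈[0..1] ⇒ -0.029868 +0.312628 = +0.282760;  D = -0.254384+0.123458i
d^3_{3,1}: single k=0 term ⇒ +0.083685;  D = -0.083399-0.006917i
Y_3^{m'}(θ=2.3848,φ=1.8687) and Σ D·Y over m':
  (+0.4379+0.0074i)·(+0.1053+0.0846i)  (-0.4305-0.2648i)·(+0.2899-0.1966i)  (-0.0854-0.1621i)·(-0.1070-0.3485i)  (-0.0207+0.4146i)·(+0.0969+0.0000i)  (-0.2812+0.4252i)·(+0.1070-0.3485i)  (-0.2544+0.1235i)·(+0.2899+0.1966i)  (-0.0834-0.0069i)·(-0.1053+0.0846i)
Y_3^1(R⁻¹ n̂) = -0.151327+0.255911i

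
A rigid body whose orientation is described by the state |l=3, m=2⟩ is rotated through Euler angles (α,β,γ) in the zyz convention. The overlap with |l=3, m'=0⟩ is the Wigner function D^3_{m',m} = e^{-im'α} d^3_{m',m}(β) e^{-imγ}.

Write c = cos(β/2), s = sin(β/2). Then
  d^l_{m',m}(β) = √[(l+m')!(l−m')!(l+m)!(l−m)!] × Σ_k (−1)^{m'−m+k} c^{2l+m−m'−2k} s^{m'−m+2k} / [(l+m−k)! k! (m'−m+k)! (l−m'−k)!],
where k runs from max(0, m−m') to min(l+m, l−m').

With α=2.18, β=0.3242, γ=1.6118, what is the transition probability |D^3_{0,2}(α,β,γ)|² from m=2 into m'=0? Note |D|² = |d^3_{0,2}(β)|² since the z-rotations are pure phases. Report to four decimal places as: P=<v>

First d^3_{0,2}(β=0.3242), then the phase factors e^{-i(0)α} and e^{-i(2)γ}:
c=cos(0.3242/2)=0.986891, s=sin(0.3242/2)=0.161391; N=√[6·6·120·1]=65.726707
k∈{2,3} keeps every argument non-negative
  k=2: (−1)^0·65.7267/(12)·0.9869^4·0.1614^2 = +0.135330
  k=3: (−1)^1·65.7267/(12)·0.9869^2·0.1614^4 = -0.003619
d^3_{0,2}(0.3242) = +0.135330 -0.003619 = +0.131711
|D^3_{0,2}|² = |d^3_{0,2}(β)|² = (+0.131711)² = 0.017348 (the z-rotation phases have unit modulus)

P=0.0173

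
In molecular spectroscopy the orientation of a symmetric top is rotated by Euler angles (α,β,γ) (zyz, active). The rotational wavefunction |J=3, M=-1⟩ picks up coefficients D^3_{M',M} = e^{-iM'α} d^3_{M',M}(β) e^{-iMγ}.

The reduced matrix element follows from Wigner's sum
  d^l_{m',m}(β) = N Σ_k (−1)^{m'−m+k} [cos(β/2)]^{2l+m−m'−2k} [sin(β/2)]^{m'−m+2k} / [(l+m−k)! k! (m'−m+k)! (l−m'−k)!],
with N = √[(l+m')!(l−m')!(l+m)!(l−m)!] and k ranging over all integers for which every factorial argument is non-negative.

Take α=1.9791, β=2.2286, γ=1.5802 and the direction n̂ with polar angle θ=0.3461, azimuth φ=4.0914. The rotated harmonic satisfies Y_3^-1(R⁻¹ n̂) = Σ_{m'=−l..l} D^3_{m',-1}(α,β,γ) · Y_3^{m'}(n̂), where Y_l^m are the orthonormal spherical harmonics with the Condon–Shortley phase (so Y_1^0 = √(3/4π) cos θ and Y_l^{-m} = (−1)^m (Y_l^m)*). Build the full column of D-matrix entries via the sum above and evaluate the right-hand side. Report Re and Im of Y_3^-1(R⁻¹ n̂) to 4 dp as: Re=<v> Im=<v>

Re=0.1482 Im=-0.3170

Need the full column D^3_{m',-1} for m'=−3..3 at α=1.9791, β=2.2286, γ=1.5802.
cos(β/2)=0.440806, sin(β/2)=0.897602
d^3_{-3,-1}: single k=2 term ⇒ +0.117816;  D = +0.038899+0.111209i
d^3_{-2,-1}: k∈[1..2] ⇒ +0.047241 -0.391764 = -0.344523;  D = -0.253305+0.233522i
d^3_{-1,-1}: k∈[0..2] ⇒ +0.007336 -0.243359 +0.756802 = +0.520779;  D = -0.476003-0.211262i
d^3_{0,-1}: k∈[0..2] ⇒ -0.051750 +0.643734 -0.889730 = -0.297746;  D = +0.002800-0.297733i
d^3_{1,-1}: k∈[0..2] ⇒ +0.182519 -1.009069 +0.523003 = -0.303547;  D = -0.279715+0.117899i
d^3_{2,-1}: k∈[0..1] ⇒ -0.391764 +0.812209 = +0.420445;  D = -0.303711-0.290746i
d^3_{3,-1}: single k=0 term ⇒ +0.488513;  D = -0.169935+0.458004i
Y_3^{m'}(θ=0.3461,φ=4.0914) and Σ D·Y over m':
  (+0.0389+0.1112i)·(+0.0156+0.0047i)  (-0.2533+0.2335i)·(-0.0357-0.1047i)  (-0.4760-0.2113i)·(-0.2185+0.3054i)  (+0.0028-0.2977i)·(+0.5001+0.0000i)  (-0.2797+0.1179i)·(+0.2185+0.3054i)  (-0.3037-0.2907i)·(-0.0357+0.1047i)  (-0.1699+0.4580i)·(-0.0156+0.0047i)
Y_3^-1(R⁻¹ n̂) = +0.148170-0.317012i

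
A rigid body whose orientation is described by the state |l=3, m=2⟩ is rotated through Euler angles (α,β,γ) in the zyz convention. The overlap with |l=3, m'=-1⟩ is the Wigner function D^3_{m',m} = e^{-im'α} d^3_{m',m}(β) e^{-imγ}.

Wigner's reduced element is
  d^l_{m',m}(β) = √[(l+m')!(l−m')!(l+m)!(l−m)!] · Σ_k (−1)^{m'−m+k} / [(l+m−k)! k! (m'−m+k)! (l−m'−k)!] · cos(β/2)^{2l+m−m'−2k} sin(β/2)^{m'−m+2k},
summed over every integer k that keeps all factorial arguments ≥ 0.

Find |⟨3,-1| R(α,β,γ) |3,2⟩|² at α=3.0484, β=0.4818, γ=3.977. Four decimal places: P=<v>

D^3_{-1,2}(3.0484,0.4818,3.977) = e^{-i·-1·3.0484}·d^3_{-1,2}(0.4818)·e^{-i·2·3.977}. Compute d first:
Half-angle: c=0.971124, s=0.238577. N=√(2·24·120·1)=75.894664
Admissible k: 3..4 (factorial args all ≥0)
  k=3: (−1)^0·75.8947/(12)·0.9711^3·0.2386^3 = +0.078657
  k=4: (−1)^1·75.8947/(24)·0.9711^1·0.2386^5 = -0.002374
d^3_{-1,2}(0.4818) = +0.078657 -0.002374 = +0.076283
|D^3_{-1,2}|² = |d^3_{-1,2}(β)|² = (+0.076283)² = 0.005819 (the z-rotation phases have unit modulus)

P=0.0058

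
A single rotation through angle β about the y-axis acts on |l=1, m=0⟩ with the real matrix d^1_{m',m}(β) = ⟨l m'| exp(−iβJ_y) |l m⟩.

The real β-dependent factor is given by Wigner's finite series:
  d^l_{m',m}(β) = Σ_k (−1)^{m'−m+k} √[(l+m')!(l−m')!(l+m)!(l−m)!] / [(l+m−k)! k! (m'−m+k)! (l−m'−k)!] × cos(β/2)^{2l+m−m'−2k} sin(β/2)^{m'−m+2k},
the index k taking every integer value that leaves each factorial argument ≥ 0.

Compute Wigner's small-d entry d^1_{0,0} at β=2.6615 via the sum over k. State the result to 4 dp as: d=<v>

d^1_{0,0}(β=2.6615) via Wigner's sum:
c=cos(2.6615/2)=0.237748, s=sin(2.6615/2)=0.971327; N=√[1·1·1·1]=1.000000
The bounds max(0,m−m')=0 and min(l+m,l−m')=1 give 2 terms
  k=0: (−1)^0·1.0000/(1)·0.2377^2·0.9713^0 = +0.056524
  k=1: (−1)^1·1.0000/(1)·0.2377^0·0.9713^2 = -0.943476
d^1_{0,0}(2.6615) = +0.056524 -0.943476 = -0.886952

d=-0.8870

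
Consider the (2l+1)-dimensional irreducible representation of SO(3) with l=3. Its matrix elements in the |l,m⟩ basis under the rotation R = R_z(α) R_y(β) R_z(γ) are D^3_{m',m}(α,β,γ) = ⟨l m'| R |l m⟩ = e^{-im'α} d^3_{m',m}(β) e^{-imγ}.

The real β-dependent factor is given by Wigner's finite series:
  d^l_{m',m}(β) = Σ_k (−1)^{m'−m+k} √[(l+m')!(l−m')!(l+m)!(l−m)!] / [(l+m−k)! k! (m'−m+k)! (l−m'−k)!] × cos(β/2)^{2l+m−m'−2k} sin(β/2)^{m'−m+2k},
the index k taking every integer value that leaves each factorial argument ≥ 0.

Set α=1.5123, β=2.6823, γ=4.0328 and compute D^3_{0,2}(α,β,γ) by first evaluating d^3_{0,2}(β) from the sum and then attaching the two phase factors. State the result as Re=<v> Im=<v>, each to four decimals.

Re=0.0507 Im=0.2358

Split into d^3_{0,2}(β=2.6823) × two z-phases.
Half-angle: c=0.227633, s=0.973747. N=√(6·6·120·1)=65.726707
The bounds max(0,m−m')=2 and min(l+m,l−m')=3 give 2 terms
  k=2: (−1)^0·65.7267/(12)·0.2276^4·0.9737^2 = +0.013944
  k=3: (−1)^1·65.7267/(12)·0.2276^2·0.9737^4 = -0.255162
d^3_{0,2}(2.6823) = +0.013944 -0.255162 = -0.241218
Phases: e^{-i·(0)·1.5123}=+1.000000+0.000000i, e^{-i·(2)·4.0328}=-0.210042-0.977692i ⇒ D=+0.050666+0.235837i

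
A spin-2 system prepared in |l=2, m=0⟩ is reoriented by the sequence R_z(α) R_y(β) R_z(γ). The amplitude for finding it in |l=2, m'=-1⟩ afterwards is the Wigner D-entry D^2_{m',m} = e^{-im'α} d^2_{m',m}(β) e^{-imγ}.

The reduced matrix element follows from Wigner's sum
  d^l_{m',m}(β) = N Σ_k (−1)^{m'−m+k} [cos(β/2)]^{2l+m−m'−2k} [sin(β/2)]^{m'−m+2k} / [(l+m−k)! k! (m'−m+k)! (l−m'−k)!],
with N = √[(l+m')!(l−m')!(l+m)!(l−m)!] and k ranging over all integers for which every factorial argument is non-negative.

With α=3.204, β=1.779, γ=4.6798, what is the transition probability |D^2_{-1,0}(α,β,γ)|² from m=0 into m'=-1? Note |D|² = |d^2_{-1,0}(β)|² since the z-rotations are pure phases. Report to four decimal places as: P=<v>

D^2_{-1,0}(3.204,1.779,4.6798) = e^{-i·-1·3.204}·d^2_{-1,0}(1.779)·e^{-i·0·4.6798}. Compute d first:
With c≡cos(β/2)=0.629800 and s≡sin(β/2)=0.776757, N=[1·6·2·2]^{1/2}=4.898979
k: max(0,(0)−(-1))=1 … min(2+(0),2−(-1))=2
  k=1: (−1)^0·4.8990/(2)·0.6298^3·0.7768^1 = +0.475302
  k=2: (−1)^1·4.8990/(2)·0.6298^1·0.7768^3 = -0.722993
d^2_{-1,0}(1.779) = +0.475302 -0.722993 = -0.247691
|D^2_{-1,0}|² = |d^2_{-1,0}(β)|² = (-0.247691)² = 0.061351 (the z-rotation phases have unit modulus)

P=0.0614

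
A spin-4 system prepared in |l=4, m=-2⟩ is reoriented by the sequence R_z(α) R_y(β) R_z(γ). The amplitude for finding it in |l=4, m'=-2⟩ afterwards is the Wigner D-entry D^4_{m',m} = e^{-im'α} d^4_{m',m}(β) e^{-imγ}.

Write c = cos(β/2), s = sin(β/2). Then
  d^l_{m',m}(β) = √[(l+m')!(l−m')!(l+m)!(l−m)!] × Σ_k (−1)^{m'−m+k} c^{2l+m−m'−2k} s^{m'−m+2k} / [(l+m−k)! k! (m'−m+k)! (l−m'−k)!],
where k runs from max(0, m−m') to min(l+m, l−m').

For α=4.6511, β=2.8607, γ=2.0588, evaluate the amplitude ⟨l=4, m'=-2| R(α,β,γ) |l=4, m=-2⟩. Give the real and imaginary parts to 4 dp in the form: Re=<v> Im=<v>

Re=0.0036 Im=0.0041

D^4_{-2,-2}(4.6511,2.8607,2.0588) = e^{-i·-2·4.6511}·d^4_{-2,-2}(2.8607)·e^{-i·-2·2.0588}. Compute d first:
With c≡cos(β/2)=0.139985 and s≡sin(β/2)=0.990154, N=[2·720·2·720]^{1/2}=1440.000000
k∈{0,1,2} keeps every argument non-negative
  k=0: (−1)^0·1440.0000/(1440)·0.1400^8·0.9902^0 = +0.000000
  k=1: (−1)^1·1440.0000/(120)·0.1400^6·0.9902^2 = -0.000089
  k=2: (−1)^2·1440.0000/(96)·0.1400^4·0.9902^4 = +0.005536
d^4_{-2,-2}(2.8607) = +0.000000 -0.000089 +0.005536 = +0.005448
Attach z-rotation phases: D = e^{-i(-2)(4.6511)}·(+0.005448)·e^{-i(-2)(2.0588)} = +0.003582+0.004105i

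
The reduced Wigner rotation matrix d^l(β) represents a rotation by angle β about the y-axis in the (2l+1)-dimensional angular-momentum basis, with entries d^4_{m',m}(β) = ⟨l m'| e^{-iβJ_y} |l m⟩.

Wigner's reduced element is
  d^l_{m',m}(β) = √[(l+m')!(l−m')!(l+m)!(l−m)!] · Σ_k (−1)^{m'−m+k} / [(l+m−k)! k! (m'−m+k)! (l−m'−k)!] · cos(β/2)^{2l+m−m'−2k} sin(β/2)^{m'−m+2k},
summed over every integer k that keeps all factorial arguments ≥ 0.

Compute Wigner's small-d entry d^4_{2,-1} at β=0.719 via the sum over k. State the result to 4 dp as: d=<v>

d=-0.3514

d^4_{2,-1}(β=0.719) via Wigner's sum:
c=cos(0.719/2)=0.936073, s=sin(0.719/2)=0.351806; N=√[720·2·6·120]=1018.233765
k∈{0,1,2} keeps every argument non-negative
  k=0: (−1)^3·1018.2338/(72)·0.9361^5·0.3518^3 = -0.442562
  k=1: (−1)^4·1018.2338/(48)·0.9361^3·0.3518^5 = +0.093768
  k=2: (−1)^5·1018.2338/(240)·0.9361^1·0.3518^7 = -0.002649
d^4_{2,-1}(0.719) = -0.442562 +0.093768 -0.002649 = -0.351443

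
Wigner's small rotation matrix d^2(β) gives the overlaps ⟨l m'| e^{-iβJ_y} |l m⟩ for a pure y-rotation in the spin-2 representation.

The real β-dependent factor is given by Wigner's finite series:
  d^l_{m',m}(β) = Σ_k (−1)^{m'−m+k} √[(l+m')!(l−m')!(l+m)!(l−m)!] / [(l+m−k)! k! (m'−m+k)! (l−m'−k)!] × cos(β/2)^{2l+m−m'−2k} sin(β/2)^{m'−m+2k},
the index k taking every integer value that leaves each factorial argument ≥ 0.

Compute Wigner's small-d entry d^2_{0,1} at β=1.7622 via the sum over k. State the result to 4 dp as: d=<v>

d^2_{0,1}(β=1.7622) via Wigner's sum:
With c≡cos(β/2)=0.636303 and s≡sin(β/2)=0.771439, N=[2·2·6·1]^{1/2}=4.898979
k: max(0,(1)−(0))=1 … min(2+(1),2−(0))=2
  k=1: (−1)^0·4.8990/(2)·0.6363^3·0.7714^1 = +0.486821
  k=2: (−1)^1·4.8990/(2)·0.6363^1·0.7714^3 = -0.715558
d^2_{0,1}(1.7622) = +0.486821 -0.715558 = -0.228737

d=-0.2287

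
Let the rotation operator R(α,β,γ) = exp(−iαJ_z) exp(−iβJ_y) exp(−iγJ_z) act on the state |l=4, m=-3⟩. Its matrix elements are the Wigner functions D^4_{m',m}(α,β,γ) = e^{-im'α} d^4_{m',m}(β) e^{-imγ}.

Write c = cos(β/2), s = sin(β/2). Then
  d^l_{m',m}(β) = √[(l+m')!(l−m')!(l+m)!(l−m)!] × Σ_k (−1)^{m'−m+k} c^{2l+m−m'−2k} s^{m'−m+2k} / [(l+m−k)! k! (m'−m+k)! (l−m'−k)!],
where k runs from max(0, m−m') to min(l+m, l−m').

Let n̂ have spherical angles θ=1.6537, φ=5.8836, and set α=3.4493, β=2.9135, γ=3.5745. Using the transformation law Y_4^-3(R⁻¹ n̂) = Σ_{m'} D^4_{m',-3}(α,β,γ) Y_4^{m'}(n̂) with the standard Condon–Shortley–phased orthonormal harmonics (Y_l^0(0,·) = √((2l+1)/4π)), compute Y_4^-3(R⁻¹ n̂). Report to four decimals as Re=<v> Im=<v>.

Need the full column D^4_{m',-3} for m'=−4..4 at α=3.4493, β=2.9135, γ=3.5745.
cos(β/2)=0.113799, sin(β/2)=0.993504
d^4_{-4,-3}: single k=1 term ⇒ +0.000001;  D = +0.000001-0.000000i
d^4_{-3,-3}: k∈[0..1] ⇒ +0.000000 -0.000015 = -0.000015;  D = +0.000009-0.000012i
d^4_{-2,-3}: k∈[0..1] ⇒ -0.000001 +0.000210 = +0.000209;  D = +0.000070-0.000197i
d^4_{-1,-3}: k∈[0..1] ⇒ +0.000017 -0.002161 = -0.002144;  D = +0.000076-0.002143i
d^4_{0,-3}: k∈[0..1] ⇒ -0.000221 +0.016878 = +0.016657;  D = -0.004476-0.016044i
d^4_{1,-3}: k∈[0..1] ⇒ +0.002161 -0.098848 = -0.096686;  D = -0.052969-0.080886i
d^4_{2,-3}: k∈[0..1] ⇒ -0.016012 +0.406809 = +0.390796;  D = -0.303058-0.246734i
d^4_{3,-3}: k∈[0..1] ⇒ +0.087175 -0.949197 = -0.862021;  D = -0.801928-0.316216i
d^4_{4,-3}: single k=0 term ⇒ -0.307518;  D = +0.306810+0.020862i
Y_4^{m'}(θ=1.6537,φ=5.8836) and Σ D·Y over m':
  (+0.0000-0.0000i)·(-0.0120+0.4363i)  (+0.0000-0.0000i)·(-0.0373-0.0956i)  (+0.0001-0.0002i)·(-0.2205-0.2267i)  (+0.0001-0.0021i)·(+0.1062+0.0448i)  (-0.0045-0.0160i)·(+0.2958+0.0000i)  (-0.0530-0.0809i)·(-0.1062+0.0448i)  (-0.3031-0.2467i)·(-0.2205+0.2267i)  (-0.8019-0.3162i)·(+0.0373-0.0956i)  (+0.3068+0.0209i)·(-0.0120-0.4363i)
Y_4^-3(R⁻¹ n̂) = +0.076032-0.082290i

Re=0.0760 Im=-0.0823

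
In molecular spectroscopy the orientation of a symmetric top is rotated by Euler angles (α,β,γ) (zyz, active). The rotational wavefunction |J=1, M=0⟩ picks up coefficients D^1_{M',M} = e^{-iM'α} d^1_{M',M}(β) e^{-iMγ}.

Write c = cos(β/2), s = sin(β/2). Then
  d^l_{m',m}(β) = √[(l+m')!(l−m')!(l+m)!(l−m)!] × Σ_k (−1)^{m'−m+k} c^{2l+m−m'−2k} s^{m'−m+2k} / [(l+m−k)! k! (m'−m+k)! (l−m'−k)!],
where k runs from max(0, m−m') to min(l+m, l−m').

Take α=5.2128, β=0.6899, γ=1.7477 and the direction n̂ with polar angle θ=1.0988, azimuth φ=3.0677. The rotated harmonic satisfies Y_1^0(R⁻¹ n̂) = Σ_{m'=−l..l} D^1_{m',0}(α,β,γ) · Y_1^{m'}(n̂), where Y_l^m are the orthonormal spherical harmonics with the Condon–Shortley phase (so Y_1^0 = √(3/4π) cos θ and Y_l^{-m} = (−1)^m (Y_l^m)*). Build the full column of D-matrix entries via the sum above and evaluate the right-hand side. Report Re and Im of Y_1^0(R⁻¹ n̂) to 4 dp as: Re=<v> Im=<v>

Re=0.0209 Im=0.0000

Need the full column D^1_{m',0} for m'=−1..1 at α=5.2128, β=0.6899, γ=1.7477.
cos(β/2)=0.941092, sin(β/2)=0.338150
d^1_{-1,0}: single k=1 term ⇒ +0.450045;  D = +0.215925-0.394863i
d^1_{0,0}: k∈[0..1] ⇒ +0.885655 -0.114345 = +0.771310;  D = +0.771310+0.000000i
d^1_{1,0}: single k=0 term ⇒ -0.450045;  D = -0.215925-0.394863i
Y_1^{m'}(θ=1.0988,φ=3.0677) and Σ D·Y over m':
  (+0.2159-0.3949i)·(-0.3069-0.0227i)  (+0.7713+0.0000i)·(+0.2222+0.0000i)  (-0.2159-0.3949i)·(+0.3069-0.0227i)
Y_1^0(R⁻¹ n̂) = +0.020880+0.000000i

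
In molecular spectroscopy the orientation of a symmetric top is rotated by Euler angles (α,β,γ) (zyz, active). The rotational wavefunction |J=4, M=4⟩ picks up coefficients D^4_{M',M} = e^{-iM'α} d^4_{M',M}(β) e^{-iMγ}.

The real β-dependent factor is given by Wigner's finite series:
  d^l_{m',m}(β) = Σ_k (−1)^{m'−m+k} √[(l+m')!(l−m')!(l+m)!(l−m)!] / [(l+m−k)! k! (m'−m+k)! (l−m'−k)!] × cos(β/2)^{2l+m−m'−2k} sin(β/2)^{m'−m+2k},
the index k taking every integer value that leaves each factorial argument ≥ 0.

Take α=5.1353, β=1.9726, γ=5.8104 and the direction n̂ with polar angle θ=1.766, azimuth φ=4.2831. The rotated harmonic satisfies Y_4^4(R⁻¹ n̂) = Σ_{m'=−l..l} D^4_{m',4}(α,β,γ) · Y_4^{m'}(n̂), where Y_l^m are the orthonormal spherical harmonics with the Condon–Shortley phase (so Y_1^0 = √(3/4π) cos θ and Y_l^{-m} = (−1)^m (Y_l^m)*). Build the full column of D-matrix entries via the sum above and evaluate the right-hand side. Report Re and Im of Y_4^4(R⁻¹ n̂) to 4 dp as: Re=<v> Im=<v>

Need the full column D^4_{m',4} for m'=−4..4 at α=5.1353, β=1.9726, γ=5.8104.
cos(β/2)=0.551779, sin(β/2)=0.833990
d^4_{-4,4}: single k=8 term ⇒ +0.234038;  D = -0.211628-0.099939i
d^4_{-3,4}: single k=7 term ⇒ +0.437962;  D = +0.008006-0.437889i
d^4_{-2,4}: single k=6 term ⇒ +0.542095;  D = +0.498320-0.213411i
d^4_{-1,4}: single k=5 term ⇒ +0.507218;  D = +0.373449+0.343229i
d^4_{0,4}: single k=4 term ⇒ +0.375193;  D = -0.118146+0.356106i
d^4_{1,4}: single k=3 term ⇒ +0.222026;  D = -0.220859+0.022732i
d^4_{2,4}: single k=2 term ⇒ +0.103871;  D = -0.052104-0.089857i
d^4_{3,4}: single k=1 term ⇒ +0.036734;  D = +0.021415-0.029845i
d^4_{4,4}: single k=0 term ⇒ +0.008593;  D = +0.008422+0.001703i
Y_4^{m'}(θ=1.766,φ=4.2831) and Σ D·Y over m':
  (-0.2116-0.0999i)·(-0.0598+0.4055i)  (+0.0080-0.4379i)·(-0.2201+0.0640i)  (+0.4983-0.2134i)·(+0.1550+0.1795i)  (+0.3734+0.3432i)·(-0.1025+0.2240i)  (-0.1181+0.3561i)·(+0.2032+0.0000i)  (-0.2209+0.0227i)·(+0.1025+0.2240i)  (-0.0521-0.0899i)·(+0.1550-0.1795i)  (+0.0214-0.0298i)·(+0.2201+0.0640i)  (+0.0084+0.0017i)·(-0.0598-0.4055i)
Y_4^4(R⁻¹ n̂) = +0.010653+0.133818i

Re=0.0107 Im=0.1338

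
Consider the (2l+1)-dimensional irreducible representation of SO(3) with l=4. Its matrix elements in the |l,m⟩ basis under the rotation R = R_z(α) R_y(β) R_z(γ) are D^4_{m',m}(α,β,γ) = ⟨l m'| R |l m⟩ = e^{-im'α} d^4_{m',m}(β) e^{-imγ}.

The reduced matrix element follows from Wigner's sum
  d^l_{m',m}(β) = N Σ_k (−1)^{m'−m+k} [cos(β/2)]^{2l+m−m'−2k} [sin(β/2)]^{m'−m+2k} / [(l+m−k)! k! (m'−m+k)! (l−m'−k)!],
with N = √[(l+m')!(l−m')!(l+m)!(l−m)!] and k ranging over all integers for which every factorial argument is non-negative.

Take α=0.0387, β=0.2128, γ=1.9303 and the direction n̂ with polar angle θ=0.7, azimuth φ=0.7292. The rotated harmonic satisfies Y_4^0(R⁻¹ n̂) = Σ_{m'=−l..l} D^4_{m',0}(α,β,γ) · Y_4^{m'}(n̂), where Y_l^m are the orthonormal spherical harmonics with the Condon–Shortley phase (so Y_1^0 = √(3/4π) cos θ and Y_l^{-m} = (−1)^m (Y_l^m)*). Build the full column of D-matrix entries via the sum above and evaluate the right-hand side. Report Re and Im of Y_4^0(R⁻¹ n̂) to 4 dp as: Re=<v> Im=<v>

Need the full column D^4_{m',0} for m'=−4..4 at α=0.0387, β=0.2128, γ=1.9303.
cos(β/2)=0.994345, sin(β/2)=0.106199
d^4_{-4,0}: single k=4 term ⇒ +0.001040;  D = +0.001028+0.000160i
d^4_{-3,0}: k∈[3..4] ⇒ +0.013776 -0.000157 = +0.013619;  D = +0.013527+0.001578i
d^4_{-2,0}: k∈[2..4] ⇒ +0.103416 -0.003146 +0.000013 = +0.100284;  D = +0.099983+0.007754i
d^4_{-1,0}: k∈[1..4] ⇒ +0.456453 -0.031240 +0.000356 -0.000001 = +0.425568;  D = +0.425250+0.016465i
d^4_{0,0}: k∈[0..4] ⇒ +0.955644 -0.174416 +0.004476 -0.000023 +0.000000 = +0.785682;  D = +0.785682+0.000000i
d^4_{1,0}: k∈[0..3] ⇒ -0.456453 +0.031240 -0.000356 +0.000001 = -0.425568;  D = -0.425250+0.016465i
d^4_{2,0}: k∈[0..2] ⇒ +0.103416 -0.003146 +0.000013 = +0.100284;  D = +0.099983-0.007754i
d^4_{3,0}: k∈[0..1] ⇒ -0.013776 +0.000157 = -0.013619;  D = -0.013527+0.001578i
d^4_{4,0}: single k=0 term ⇒ +0.001040;  D = +0.001028-0.000160i
Y_4^{m'}(θ=0.7,φ=0.7292) and Σ D·Y over m':
  (+0.0010+0.0002i)·(-0.0743-0.0170i)  (+0.0135+0.0016i)·(-0.1481-0.2088i)  (+0.1000+0.0078i)·(+0.0482-0.4270i)  (+0.4252+0.0165i)·(+0.1903-0.1700i)  (+0.7857+0.0000i)·(-0.2721+0.0000i)  (-0.4252+0.0165i)·(-0.1903-0.1700i)  (+0.1000-0.0078i)·(+0.0482+0.4270i)  (-0.0135+0.0016i)·(+0.1481-0.2088i)  (+0.0010-0.0002i)·(-0.0743+0.0170i)
Y_4^0(R⁻¹ n̂) = -0.033564+0.000000i

Re=-0.0336 Im=0.0000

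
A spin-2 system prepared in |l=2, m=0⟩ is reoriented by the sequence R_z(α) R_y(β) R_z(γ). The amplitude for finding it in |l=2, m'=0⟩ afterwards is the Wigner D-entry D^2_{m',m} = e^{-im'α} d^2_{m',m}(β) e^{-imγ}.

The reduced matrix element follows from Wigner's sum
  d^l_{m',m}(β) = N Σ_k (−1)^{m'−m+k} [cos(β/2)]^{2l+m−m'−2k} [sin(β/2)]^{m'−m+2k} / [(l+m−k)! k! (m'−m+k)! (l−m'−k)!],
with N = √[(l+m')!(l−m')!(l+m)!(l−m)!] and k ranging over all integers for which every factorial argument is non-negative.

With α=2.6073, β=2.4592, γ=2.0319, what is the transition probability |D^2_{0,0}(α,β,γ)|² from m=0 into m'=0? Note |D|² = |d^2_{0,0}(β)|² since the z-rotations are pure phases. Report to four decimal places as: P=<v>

First d^2_{0,0}(β=2.4592), then the phase factors e^{-i(0)α} and e^{-i(0)γ}:
c=cos(2.4592/2)=0.334615, s=sin(2.4592/2)=0.942355; N=√[2·2·2·2]=4.000000
k: max(0,(0)−(0))=0 … min(2+(0),2−(0))=2
  k=0: (−1)^0·4.0000/(4)·0.3346^4·0.9424^0 = +0.012537
  k=1: (−1)^1·4.0000/(1)·0.3346^2·0.9424^2 = -0.397722
  k=2: (−1)^2·4.0000/(4)·0.3346^0·0.9424^4 = +0.788603
d^2_{0,0}(2.4592) = +0.012537 -0.397722 +0.788603 = +0.403418
|D^2_{0,0}|² = |d^2_{0,0}(β)|² = (+0.403418)² = 0.162746 (the z-rotation phases have unit modulus)

P=0.1627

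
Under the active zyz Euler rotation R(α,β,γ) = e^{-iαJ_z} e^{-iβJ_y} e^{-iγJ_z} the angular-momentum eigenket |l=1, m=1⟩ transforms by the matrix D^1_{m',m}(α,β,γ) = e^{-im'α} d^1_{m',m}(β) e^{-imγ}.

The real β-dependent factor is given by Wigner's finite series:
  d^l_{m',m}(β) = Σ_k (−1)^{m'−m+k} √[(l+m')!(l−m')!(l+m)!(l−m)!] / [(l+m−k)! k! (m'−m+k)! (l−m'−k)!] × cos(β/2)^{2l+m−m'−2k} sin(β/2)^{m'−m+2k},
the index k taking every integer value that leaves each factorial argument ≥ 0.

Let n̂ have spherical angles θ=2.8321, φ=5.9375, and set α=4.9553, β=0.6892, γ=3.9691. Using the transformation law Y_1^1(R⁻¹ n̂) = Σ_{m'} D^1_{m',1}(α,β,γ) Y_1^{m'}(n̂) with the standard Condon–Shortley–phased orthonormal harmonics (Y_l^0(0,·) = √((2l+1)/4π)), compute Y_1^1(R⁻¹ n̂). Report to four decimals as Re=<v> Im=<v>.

Need the full column D^1_{m',1} for m'=−1..1 at α=4.9553, β=0.6892, γ=3.9691.
cos(β/2)=0.941211, sin(β/2)=0.337820
d^1_{-1,1}: single k=2 term ⇒ +0.114123;  D = +0.062980+0.095171i
d^1_{0,1}: single k=1 term ⇒ +0.449663;  D = -0.304293+0.331063i
d^1_{1,1}: single k=0 term ⇒ +0.885877;  D = -0.777270-0.425006i
Y_1^{m'}(θ=2.8321,φ=5.9375) and Σ D·Y over m':
  (+0.0630+0.0952i)·(+0.0990+0.0357i)  (-0.3043+0.3311i)·(-0.4654+0.0000i)  (-0.7773-0.4250i)·(-0.0990+0.0357i)
Y_1^1(R⁻¹ n̂) = +0.236563-0.128042i

Re=0.2366 Im=-0.1280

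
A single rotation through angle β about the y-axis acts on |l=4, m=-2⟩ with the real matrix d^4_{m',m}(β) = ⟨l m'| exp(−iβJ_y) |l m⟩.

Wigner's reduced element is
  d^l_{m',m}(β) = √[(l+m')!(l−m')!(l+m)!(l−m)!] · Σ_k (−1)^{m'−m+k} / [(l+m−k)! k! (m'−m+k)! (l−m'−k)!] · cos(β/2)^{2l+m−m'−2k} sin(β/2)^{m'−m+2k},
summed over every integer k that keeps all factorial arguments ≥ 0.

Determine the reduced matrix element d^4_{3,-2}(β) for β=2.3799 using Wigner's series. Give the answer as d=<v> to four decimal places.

d=0.4290

d^4_{3,-2}(β=2.3799) via Wigner's sum:
c=cos(2.3799/2)=0.371706, s=sin(2.3799/2)=0.928350; N=√[5040·1·2·720]=2693.993318
k: max(0,(-2)−(3))=0 … min(4+(-2),4−(3))=1
  k=0: (−1)^5·2693.9933/(240)·0.3717^3·0.9284^5 = -0.397507
  k=1: (−1)^6·2693.9933/(720)·0.3717^1·0.9284^7 = +0.826509
d^4_{3,-2}(2.3799) = -0.397507 +0.826509 = +0.429002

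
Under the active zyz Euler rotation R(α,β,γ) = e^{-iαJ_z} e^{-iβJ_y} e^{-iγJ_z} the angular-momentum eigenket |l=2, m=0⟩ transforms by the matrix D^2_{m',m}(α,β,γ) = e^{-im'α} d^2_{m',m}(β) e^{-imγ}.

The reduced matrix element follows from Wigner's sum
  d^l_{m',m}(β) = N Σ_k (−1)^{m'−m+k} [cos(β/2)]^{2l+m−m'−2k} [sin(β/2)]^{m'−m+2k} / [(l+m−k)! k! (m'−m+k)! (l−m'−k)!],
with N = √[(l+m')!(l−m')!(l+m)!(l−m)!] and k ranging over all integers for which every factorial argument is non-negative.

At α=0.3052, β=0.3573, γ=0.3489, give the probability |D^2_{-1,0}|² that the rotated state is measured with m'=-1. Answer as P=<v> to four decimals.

P=0.1610

Split into d^2_{-1,0}(β=0.3573) × two z-phases.
With c≡cos(β/2)=0.984084 and s≡sin(β/2)=0.177701, N=[1·6·2·2]^{1/2}=4.898979
k: max(0,(0)−(-1))=1 … min(2+(0),2−(-1))=2
  k=1: (−1)^0·4.8990/(2)·0.9841^3·0.1777^1 = +0.414823
  k=2: (−1)^1·4.8990/(2)·0.9841^1·0.1777^3 = -0.013526
d^2_{-1,0}(0.3573) = +0.414823 -0.013526 = +0.401297
|D^2_{-1,0}|² = |d^2_{-1,0}(β)|² = (+0.401297)² = 0.161039 (the z-rotation phases have unit modulus)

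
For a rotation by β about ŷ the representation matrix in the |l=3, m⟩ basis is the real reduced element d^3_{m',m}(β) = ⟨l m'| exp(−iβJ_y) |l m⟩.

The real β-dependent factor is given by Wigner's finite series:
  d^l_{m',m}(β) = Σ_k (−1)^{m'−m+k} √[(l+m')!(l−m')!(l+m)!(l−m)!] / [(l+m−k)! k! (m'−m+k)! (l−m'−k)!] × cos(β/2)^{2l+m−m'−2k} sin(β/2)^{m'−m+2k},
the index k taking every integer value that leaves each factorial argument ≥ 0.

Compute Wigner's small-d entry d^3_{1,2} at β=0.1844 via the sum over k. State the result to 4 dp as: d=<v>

d=0.2801

d^3_{1,2}(β=0.1844) via Wigner's sum:
c=cos(0.1844/2)=0.995753, s=sin(0.1844/2)=0.092069; N=√[24·2·120·1]=75.894664
k: max(0,(2)−(1))=1 … min(3+(2),3−(1))=2
  k=1: (−1)^0·75.8947/(24)·0.9958^5·0.0921^1 = +0.285018
  k=2: (−1)^1·75.8947/(12)·0.9958^3·0.0921^3 = -0.004873
d^3_{1,2}(0.1844) = +0.285018 -0.004873 = +0.280145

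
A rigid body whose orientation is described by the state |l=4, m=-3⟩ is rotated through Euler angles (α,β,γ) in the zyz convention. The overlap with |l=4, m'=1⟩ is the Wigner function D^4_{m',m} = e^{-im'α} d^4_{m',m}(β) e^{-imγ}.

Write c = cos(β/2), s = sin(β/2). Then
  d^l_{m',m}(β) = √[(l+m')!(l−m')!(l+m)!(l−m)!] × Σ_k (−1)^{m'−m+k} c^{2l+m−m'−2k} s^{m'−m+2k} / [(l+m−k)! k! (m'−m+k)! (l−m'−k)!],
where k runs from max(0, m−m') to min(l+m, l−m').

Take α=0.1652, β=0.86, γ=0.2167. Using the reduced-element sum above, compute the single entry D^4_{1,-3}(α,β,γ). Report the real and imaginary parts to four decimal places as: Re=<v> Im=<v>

Re=0.2108 Im=0.1111

D^4_{1,-3}(0.1652,0.86,0.2167) = e^{-i·1·0.1652}·d^4_{1,-3}(0.86)·e^{-i·-3·0.2167}. Compute d first:
Half-angle: c=0.908966, s=0.416871. N=√(120·6·1·5040)=1904.940944
k∈{0,1} keeps every argument non-negative
  k=0: (−1)^4·1904.9409/(144)·0.9090^4·0.4169^4 = +0.272719
  k=1: (−1)^5·1904.9409/(240)·0.9090^2·0.4169^6 = -0.034417
d^4_{1,-3}(0.86) = +0.272719 -0.034417 = +0.238302
Phases: e^{-i·(1)·0.1652}=+0.986385-0.164450i, e^{-i·(-3)·0.2167}=+0.796023+0.605266i ⇒ D=+0.210831+0.111077i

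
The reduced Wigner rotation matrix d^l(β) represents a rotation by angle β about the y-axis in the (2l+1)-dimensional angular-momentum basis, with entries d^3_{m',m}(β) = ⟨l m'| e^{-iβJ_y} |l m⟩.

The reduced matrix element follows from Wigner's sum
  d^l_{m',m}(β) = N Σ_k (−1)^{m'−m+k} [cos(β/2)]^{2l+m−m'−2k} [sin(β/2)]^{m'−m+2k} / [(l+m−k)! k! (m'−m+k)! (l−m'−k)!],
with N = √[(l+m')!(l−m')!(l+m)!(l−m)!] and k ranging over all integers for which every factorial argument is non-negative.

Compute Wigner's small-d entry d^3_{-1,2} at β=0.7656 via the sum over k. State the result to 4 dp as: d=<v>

d=0.2417

d^3_{-1,2}(β=0.7656) via Wigner's sum:
c=cos(0.7656/2)=0.927622, s=sin(0.7656/2)=0.373519; N=√[2·24·120·1]=75.894664
The bounds max(0,m−m')=3 and min(l+m,l−m')=4 give 2 terms
  k=3: (−1)^0·75.8947/(12)·0.9276^3·0.3735^3 = +0.263077
  k=4: (−1)^1·75.8947/(24)·0.9276^1·0.3735^5 = -0.021327
d^3_{-1,2}(0.7656) = +0.263077 -0.021327 = +0.241750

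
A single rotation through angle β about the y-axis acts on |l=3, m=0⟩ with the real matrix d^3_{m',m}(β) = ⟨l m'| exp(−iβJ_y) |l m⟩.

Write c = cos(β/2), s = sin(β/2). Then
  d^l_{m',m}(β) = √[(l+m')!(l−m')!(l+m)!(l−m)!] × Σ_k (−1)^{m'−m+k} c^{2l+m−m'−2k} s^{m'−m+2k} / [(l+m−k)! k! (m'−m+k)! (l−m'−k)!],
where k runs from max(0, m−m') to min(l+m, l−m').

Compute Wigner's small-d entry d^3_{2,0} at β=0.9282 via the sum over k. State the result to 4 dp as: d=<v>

d^3_{2,0}(β=0.9282) via Wigner's sum:
With c≡cos(β/2)=0.894225 and s≡sin(β/2)=0.447618, N=[120·1·6·6]^{1/2}=65.726707
Admissible k: 0..1 (factorial args all ≥0)
  k=0: (−1)^2·65.7267/(12)·0.8942^4·0.4476^2 = +0.701718
  k=1: (−1)^3·65.7267/(12)·0.8942^2·0.4476^4 = -0.175827
d^3_{2,0}(0.9282) = +0.701718 -0.175827 = +0.525892

d=0.5259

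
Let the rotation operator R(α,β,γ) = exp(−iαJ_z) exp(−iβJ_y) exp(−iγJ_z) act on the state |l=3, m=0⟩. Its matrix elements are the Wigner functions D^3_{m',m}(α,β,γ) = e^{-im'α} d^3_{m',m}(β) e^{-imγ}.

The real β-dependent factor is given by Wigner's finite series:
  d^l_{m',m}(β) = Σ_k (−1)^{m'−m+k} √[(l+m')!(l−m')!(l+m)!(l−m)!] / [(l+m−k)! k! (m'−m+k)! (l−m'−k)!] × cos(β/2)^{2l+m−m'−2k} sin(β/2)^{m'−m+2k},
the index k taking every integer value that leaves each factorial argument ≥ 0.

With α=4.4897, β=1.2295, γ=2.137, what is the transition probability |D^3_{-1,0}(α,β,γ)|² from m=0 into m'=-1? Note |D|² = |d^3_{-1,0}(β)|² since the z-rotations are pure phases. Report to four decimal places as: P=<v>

P=0.0322

D^3_{-1,0}(4.4897,1.2295,2.137) = e^{-i·-1·4.4897}·d^3_{-1,0}(1.2295)·e^{-i·0·2.137}. Compute d first:
With c≡cos(β/2)=0.816918 and s≡sin(β/2)=0.576754, N=[2·24·6·6]^{1/2}=41.569219
Admissible k: 1..3 (factorial args all ≥0)
  k=1: (−1)^0·41.5692/(12)·0.8169^5·0.5768^1 = +0.726897
  k=2: (−1)^1·41.5692/(4)·0.8169^3·0.5768^3 = -1.086974
  k=3: (−1)^2·41.5692/(12)·0.8169^1·0.5768^5 = +0.180602
d^3_{-1,0}(1.2295) = +0.726897 -1.086974 +0.180602 = -0.179475
|D^3_{-1,0}|² = |d^3_{-1,0}(β)|² = (-0.179475)² = 0.032211 (the z-rotation phases have unit modulus)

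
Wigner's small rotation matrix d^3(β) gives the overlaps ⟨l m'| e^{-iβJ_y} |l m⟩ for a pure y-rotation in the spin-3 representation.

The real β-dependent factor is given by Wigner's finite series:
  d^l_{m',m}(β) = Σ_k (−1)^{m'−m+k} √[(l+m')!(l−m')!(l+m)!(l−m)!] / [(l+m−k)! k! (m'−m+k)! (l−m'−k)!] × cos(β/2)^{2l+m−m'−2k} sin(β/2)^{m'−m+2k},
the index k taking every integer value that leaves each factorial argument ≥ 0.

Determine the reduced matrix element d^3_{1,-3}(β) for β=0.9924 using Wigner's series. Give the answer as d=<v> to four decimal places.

d=0.1539

d^3_{1,-3}(β=0.9924) via Wigner's sum:
With c≡cos(β/2)=0.879398 and s≡sin(β/2)=0.476087, N=[24·2·1·720]^{1/2}=185.903201
The bounds max(0,m−m')=0 and min(l+m,l−m')=0 give 1 term
  k=0: (−1)^4·185.9032/(48)·0.8794^2·0.4761^4 = +0.153873
d^3_{1,-3}(0.9924) = +0.153873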